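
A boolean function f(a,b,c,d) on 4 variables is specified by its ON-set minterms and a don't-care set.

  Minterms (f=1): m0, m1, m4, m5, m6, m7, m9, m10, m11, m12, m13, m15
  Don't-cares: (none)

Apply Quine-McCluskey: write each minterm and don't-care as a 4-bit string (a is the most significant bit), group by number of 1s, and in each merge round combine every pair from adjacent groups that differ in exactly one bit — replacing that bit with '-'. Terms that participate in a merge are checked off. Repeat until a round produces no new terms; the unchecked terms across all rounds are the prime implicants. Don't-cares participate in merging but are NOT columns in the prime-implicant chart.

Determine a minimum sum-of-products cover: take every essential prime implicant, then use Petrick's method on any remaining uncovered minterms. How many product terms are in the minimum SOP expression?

Round 0: 0000✓ 0001✓ 0100✓ 0101✓ 0110✓ 0111✓ 1001✓ 1010✓ 1011✓ 1100✓ 1101✓ 1111✓
Round 1: -001✓ -100✓ -101✓ -111✓ 0-00✓ 0-01✓ 000-✓ 01-0✓ 01-1✓ 010-✓ 011-✓ 1-01✓ 1-11✓ 10-1✓ 101- 11-1✓ 110-✓
Round 2: --01 -1-1 -10- 0-0- 01-- 1--1
PIs = {--01, -1-1, -10-, 0-0-, 01--, 1--1, 101-}
Coverage chart:
  m0: 0-0- ←essential
  m1: --01,0-0-
  m4: -10-,0-0-,01--
  m5: --01,-1-1,-10-,0-0-,01--
  m6: 01-- ←essential
  m7: -1-1,01--
  m9: --01,1--1
  m10: 101- ←essential
  m11: 1--1,101-
  m12: -10- ←essential
  m13: --01,-1-1,-10-,1--1
  m15: -1-1,1--1
Essential: -10-, 0-0-, 01--, 101-
Petrick residual → 1--1
Min cover (5 terms): bc' + a'c' + a'b + ad + ab'c

5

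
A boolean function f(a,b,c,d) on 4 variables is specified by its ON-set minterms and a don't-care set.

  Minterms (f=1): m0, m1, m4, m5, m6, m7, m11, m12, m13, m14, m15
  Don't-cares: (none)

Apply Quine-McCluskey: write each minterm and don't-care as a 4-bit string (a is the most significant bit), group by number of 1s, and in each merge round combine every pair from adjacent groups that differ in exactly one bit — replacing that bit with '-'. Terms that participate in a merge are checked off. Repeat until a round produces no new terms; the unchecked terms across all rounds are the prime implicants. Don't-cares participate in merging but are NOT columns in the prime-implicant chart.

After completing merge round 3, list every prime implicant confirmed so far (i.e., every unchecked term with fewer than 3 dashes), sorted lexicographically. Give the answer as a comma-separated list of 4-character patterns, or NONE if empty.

0-0-, 1-11

Round 0: 0000✓ 0001✓ 0100✓ 0101✓ 0110✓ 0111✓ 1011✓ 1100✓ 1101✓ 1110✓ 1111✓
Round 1: -100✓ -101✓ -110✓ -111✓ 0-00✓ 0-01✓ 000-✓ 01-0✓ 01-1✓ 010-✓ 011-✓ 1-11 11-0✓ 11-1✓ 110-✓ 111-✓
Round 2: -1-0✓ -1-1✓ -10-✓ -11-✓ 0-0- 01--✓ 11--✓
Round 3: -1--
PIs = {-1--, 0-0-, 1-11}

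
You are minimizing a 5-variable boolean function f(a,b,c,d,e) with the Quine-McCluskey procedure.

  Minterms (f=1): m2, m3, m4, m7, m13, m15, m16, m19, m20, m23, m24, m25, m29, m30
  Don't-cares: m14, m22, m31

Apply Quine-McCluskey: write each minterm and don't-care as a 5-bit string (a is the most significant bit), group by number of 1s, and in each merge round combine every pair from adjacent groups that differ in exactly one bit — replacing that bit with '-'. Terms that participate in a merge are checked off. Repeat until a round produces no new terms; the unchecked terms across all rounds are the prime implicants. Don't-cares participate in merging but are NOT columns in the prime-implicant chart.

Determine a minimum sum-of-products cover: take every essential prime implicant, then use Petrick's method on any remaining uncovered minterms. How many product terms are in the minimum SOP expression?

Round 0: 00010✓ 00011✓ 00100✓ 00111✓ 01101✓ 01110✓ 01111✓ 10000✓ 10011✓ 10100✓ 10110✓ 10111✓ 11000✓ 11001✓ 11101✓ 11110✓ 11111✓
Round 1: -0011✓ -0100 -0111✓ -1101✓ -1110✓ -1111✓ 0-111✓ 00-11✓ 0001- 011-1✓ 0111-✓ 1-000 1-110✓ 1-111✓ 10-00 10-11✓ 101-0 1011-✓ 11-01 1100- 111-1✓ 1111-✓
Round 2: --111 -0-11 -11-1 -111- 1-11-
PIs = {--111, -0-11, -0100, -11-1, -111-, 0001-, 1-000, 1-11-, 10-00, 101-0, 11-01, 1100-}
Coverage chart:
  m2: 0001- ←essential
  m3: -0-11,0001-
  m4: -0100 ←essential
  m7: --111,-0-11
  m13: -11-1 ←essential
  m15: --111,-11-1,-111-
  m16: 1-000,10-00
  m19: -0-11 ←essential
  m20: -0100,10-00,101-0
  m23: --111,-0-11,1-11-
  m24: 1-000,1100-
  m25: 11-01,1100-
  m29: -11-1,11-01
  m30: -111-,1-11-
Essential: -0-11, -0100, -11-1, 0001-
Petrick residual → -111-, 1-000, 11-01
Min cover (7 terms): b'de + b'cd'e' + bce + bcd + a'b'c'd + ac'd'e' + abd'e

7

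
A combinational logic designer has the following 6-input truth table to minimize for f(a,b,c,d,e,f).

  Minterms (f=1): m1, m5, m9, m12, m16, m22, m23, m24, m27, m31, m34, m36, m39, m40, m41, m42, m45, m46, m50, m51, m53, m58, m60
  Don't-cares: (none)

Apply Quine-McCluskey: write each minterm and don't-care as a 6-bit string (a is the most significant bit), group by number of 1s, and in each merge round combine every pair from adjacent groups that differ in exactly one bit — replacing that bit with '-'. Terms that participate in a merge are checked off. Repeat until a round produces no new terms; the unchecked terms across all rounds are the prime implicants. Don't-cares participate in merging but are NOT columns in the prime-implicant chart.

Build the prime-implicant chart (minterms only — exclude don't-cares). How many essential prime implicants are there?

13

Round 0: 000001✓ 000101✓ 001001✓ 001100 010000✓ 010110✓ 010111✓ 011000✓ 011011✓ 011111✓ 100010✓ 100100 100111 101000✓ 101001✓ 101010✓ 101101✓ 101110✓ 110010✓ 110011✓ 110101 111010✓ 111100
Round 1: -01001 00-001 000-01 01-000 01-111 01011- 011-11 1-0010✓ 1-1010✓ 10-010✓ 101-01 101-10 1010-0 10100- 11-010✓ 11001-
Round 2: 1--010
PIs = {-01001, 00-001, 000-01, 001100, 01-000, 01-111, 01011-, 011-11, 1--010, 100100, 100111, 101-01, 101-10, 1010-0, 10100-, 11001-, 110101, 111100}
Coverage chart:
  m1: 00-001,000-01
  m5: 000-01 ←essential
  m9: -01001,00-001
  m12: 001100 ←essential
  m16: 01-000 ←essential
  m22: 01011- ←essential
  m23: 01-111,01011-
  m24: 01-000 ←essential
  m27: 011-11 ←essential
  m31: 01-111,011-11
  m34: 1--010 ←essential
  m36: 100100 ←essential
  m39: 100111 ←essential
  m40: 1010-0,10100-
  m41: -01001,101-01,10100-
  m42: 1--010,101-10,1010-0
  m45: 101-01 ←essential
  m46: 101-10 ←essential
  m50: 1--010,11001-
  m51: 11001- ←essential
  m53: 110101 ←essential
  m58: 1--010 ←essential
  m60: 111100 ←essential
Essential: 000-01, 001100, 01-000, 01011-, 011-11, 1--010, 100100, 100111, 101-01, 101-10, 11001-, 110101, 111100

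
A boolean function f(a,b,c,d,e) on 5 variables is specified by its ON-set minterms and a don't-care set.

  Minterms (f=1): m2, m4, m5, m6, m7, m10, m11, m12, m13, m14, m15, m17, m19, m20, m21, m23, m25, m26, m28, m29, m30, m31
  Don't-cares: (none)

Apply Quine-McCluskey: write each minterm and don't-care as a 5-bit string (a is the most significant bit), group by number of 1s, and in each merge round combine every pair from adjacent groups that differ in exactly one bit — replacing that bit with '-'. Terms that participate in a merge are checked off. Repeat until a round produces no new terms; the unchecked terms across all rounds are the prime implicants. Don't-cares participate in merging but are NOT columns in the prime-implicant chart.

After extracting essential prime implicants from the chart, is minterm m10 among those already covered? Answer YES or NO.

YES

size-2^0 implicants → 00010(✓)  00100(✓)  00101(✓)  00110(✓)  00111(✓)  01010(✓)  01011(✓)  01100(✓)  01101(✓)  01110(✓)  01111(✓)  10001(✓)  10011(✓)  10100(✓)  10101(✓)  10111(✓)  11001(✓)  11010(✓)  11100(✓)  11101(✓)  11110(✓)  11111(✓)
size-2^1 implicants → -0100(✓)  -0101(✓)  -0111(✓)  -1010(✓)  -1100(✓)  -1101(✓)  -1110(✓)  -1111(✓)  0-010(✓)  0-100(✓)  0-101(✓)  0-110(✓)  0-111(✓)  00-10(✓)  001-0(✓)  001-1(✓)  0010-(✓)  0011-(✓)  01-10(✓)  01-11(✓)  0101-(✓)  011-0(✓)  011-1(✓)  0110-(✓)  0111-(✓)  1-001(✓)  1-100(✓)  1-101(✓)  1-111(✓)  10-01(✓)  10-11(✓)  100-1(✓)  101-1(✓)  1010-(✓)  11-01(✓)  11-10(✓)  111-0(✓)  111-1(✓)  1110-(✓)  1111-(✓)
size-2^2 implicants → --100(✓)  --101(✓)  --111(✓)  -01-1(✓)  -010-(✓)  -1-10  -11-0(✓)  -11-1(✓)  -110-(✓)  -111-(✓)  0--10  0-1-0(✓)  0-1-1(✓)  0-10-(✓)  0-11-(✓)  001--(✓)  01-1-  011--(✓)  1--01  1-1-1(✓)  1-10-(✓)  10--1  111--(✓)
size-2^3 implicants → --1-1  --10-  -11--  0-1--
Unchecked terms (primes): --1-1, --10-, -1-10, -11--, 0--10, 0-1--, 01-1-, 1--01, 10--1
Minterm coverage:
  m2 ⊆ 0--10 [E]
  m4 ⊆ --10-,0-1--
  m5 ⊆ --1-1,--10-,0-1--
  m6 ⊆ 0--10,0-1--
  m7 ⊆ --1-1,0-1--
  m10 ⊆ -1-10,0--10,01-1-
  m11 ⊆ 01-1- [E]
  m12 ⊆ --10-,-11--,0-1--
  m13 ⊆ --1-1,--10-,-11--,0-1--
  m14 ⊆ -1-10,-11--,0--10,0-1--,01-1-
  m15 ⊆ --1-1,-11--,0-1--,01-1-
  m17 ⊆ 1--01,10--1
  m19 ⊆ 10--1 [E]
  m20 ⊆ --10- [E]
  m21 ⊆ --1-1,--10-,1--01,10--1
  m23 ⊆ --1-1,10--1
  m25 ⊆ 1--01 [E]
  m26 ⊆ -1-10 [E]
  m28 ⊆ --10-,-11--
  m29 ⊆ --1-1,--10-,-11--,1--01
  m30 ⊆ -1-10,-11--
  m31 ⊆ --1-1,-11--
E = {--10-, -1-10, 0--10, 01-1-, 1--01, 10--1}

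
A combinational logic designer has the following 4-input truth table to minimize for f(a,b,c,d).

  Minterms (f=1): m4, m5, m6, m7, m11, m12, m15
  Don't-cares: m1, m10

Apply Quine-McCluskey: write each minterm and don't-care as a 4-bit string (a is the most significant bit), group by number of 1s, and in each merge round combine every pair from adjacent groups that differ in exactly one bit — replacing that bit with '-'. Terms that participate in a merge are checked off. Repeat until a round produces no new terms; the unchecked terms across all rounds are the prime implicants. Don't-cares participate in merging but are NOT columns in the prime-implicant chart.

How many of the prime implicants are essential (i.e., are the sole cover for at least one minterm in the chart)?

Round 0: 0001✓ 0100✓ 0101✓ 0110✓ 0111✓ 1010✓ 1011✓ 1100✓ 1111✓
Round 1: -100 -111 0-01 01-0✓ 01-1✓ 010-✓ 011-✓ 1-11 101-
Round 2: 01--
PIs = {-100, -111, 0-01, 01--, 1-11, 101-}
Coverage chart:
  m4: -100,01--
  m5: 0-01,01--
  m6: 01-- ←essential
  m7: -111,01--
  m11: 1-11,101-
  m12: -100 ←essential
  m15: -111,1-11
Essential: -100, 01--

2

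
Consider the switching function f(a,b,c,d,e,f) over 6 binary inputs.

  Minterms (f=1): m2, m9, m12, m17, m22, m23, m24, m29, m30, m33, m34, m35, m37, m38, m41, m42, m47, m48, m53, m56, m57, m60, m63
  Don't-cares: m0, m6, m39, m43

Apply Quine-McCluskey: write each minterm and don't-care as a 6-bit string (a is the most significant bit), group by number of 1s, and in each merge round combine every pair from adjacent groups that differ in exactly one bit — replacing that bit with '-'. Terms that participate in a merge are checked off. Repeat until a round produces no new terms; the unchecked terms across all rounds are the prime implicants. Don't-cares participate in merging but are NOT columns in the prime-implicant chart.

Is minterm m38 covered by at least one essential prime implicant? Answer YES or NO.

size-2^0 implicants → 000000(✓)  000010(✓)  000110(✓)  001001(✓)  001100  010001  010110(✓)  010111(✓)  011000(✓)  011101  011110(✓)  100001(✓)  100010(✓)  100011(✓)  100101(✓)  100110(✓)  100111(✓)  101001(✓)  101010(✓)  101011(✓)  101111(✓)  110000(✓)  110101(✓)  111000(✓)  111001(✓)  111100(✓)  111111(✓)
size-2^1 implicants → -00010(✓)  -00110(✓)  -01001  -11000  0-0110  000-10(✓)  0000-0  01-110  01011-  1-0101  1-1001  1-1111  10-001(✓)  10-010(✓)  10-011(✓)  10-111(✓)  100-01(✓)  100-10(✓)  100-11(✓)  1000-1(✓)  10001-(✓)  1001-1(✓)  10011-(✓)  101-11(✓)  1010-1(✓)  10101-(✓)  11-000  111-00  11100-
size-2^2 implicants → -00-10  10--11  10-0-1  10-01-  100--1  100-1-
Unchecked terms (primes): -00-10, -01001, -11000, 0-0110, 0000-0, 001100, 01-110, 010001, 01011-, 011101, 1-0101, 1-1001, 1-1111, 10--11, 10-0-1, 10-01-, 100--1, 100-1-, 11-000, 111-00, 11100-
Minterm coverage:
  m2 ⊆ -00-10,0000-0
  m9 ⊆ -01001 [E]
  m12 ⊆ 001100 [E]
  m17 ⊆ 010001 [E]
  m22 ⊆ 0-0110,01-110,01011-
  m23 ⊆ 01011- [E]
  m24 ⊆ -11000 [E]
  m29 ⊆ 011101 [E]
  m30 ⊆ 01-110 [E]
  m33 ⊆ 10-0-1,100--1
  m34 ⊆ -00-10,10-01-,100-1-
  m35 ⊆ 10--11,10-0-1,10-01-,100--1,100-1-
  m37 ⊆ 1-0101,100--1
  m38 ⊆ -00-10,100-1-
  m41 ⊆ -01001,1-1001,10-0-1
  m42 ⊆ 10-01- [E]
  m47 ⊆ 1-1111,10--11
  m48 ⊆ 11-000 [E]
  m53 ⊆ 1-0101 [E]
  m56 ⊆ -11000,11-000,111-00,11100-
  m57 ⊆ 1-1001,11100-
  m60 ⊆ 111-00 [E]
  m63 ⊆ 1-1111 [E]
E = {-01001, -11000, 001100, 01-110, 010001, 01011-, 011101, 1-0101, 1-1111, 10-01-, 11-000, 111-00}

NO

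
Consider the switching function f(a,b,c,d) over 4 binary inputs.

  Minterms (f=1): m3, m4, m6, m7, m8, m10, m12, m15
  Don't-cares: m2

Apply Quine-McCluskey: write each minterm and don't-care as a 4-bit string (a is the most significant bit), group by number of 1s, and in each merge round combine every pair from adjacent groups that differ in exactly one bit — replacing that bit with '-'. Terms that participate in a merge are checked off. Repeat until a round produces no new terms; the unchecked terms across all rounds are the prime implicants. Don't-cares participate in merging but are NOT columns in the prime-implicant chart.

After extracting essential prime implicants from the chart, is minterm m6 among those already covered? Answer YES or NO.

YES

size-2^0 implicants → 0010(✓)  0011(✓)  0100(✓)  0110(✓)  0111(✓)  1000(✓)  1010(✓)  1100(✓)  1111(✓)
size-2^1 implicants → -010  -100  -111  0-10(✓)  0-11(✓)  001-(✓)  01-0  011-(✓)  1-00  10-0
size-2^2 implicants → 0-1-
Unchecked terms (primes): -010, -100, -111, 0-1-, 01-0, 1-00, 10-0
Minterm coverage:
  m3 ⊆ 0-1- [E]
  m4 ⊆ -100,01-0
  m6 ⊆ 0-1-,01-0
  m7 ⊆ -111,0-1-
  m8 ⊆ 1-00,10-0
  m10 ⊆ -010,10-0
  m12 ⊆ -100,1-00
  m15 ⊆ -111 [E]
E = {-111, 0-1-}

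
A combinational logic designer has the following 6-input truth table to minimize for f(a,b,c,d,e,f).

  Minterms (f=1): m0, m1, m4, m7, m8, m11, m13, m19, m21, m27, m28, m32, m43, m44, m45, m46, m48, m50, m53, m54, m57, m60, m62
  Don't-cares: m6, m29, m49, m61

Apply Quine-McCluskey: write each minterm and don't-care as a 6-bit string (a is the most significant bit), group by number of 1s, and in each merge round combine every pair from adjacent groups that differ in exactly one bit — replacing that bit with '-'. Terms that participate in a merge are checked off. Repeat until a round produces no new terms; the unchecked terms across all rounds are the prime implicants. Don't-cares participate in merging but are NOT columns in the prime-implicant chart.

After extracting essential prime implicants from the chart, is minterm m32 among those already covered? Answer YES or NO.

NO

Round 0: 000000✓ 000001✓ 000100✓ 000110✓ 000111✓ 001000✓ 001011✓ 001101✓ 010011✓ 010101✓ 011011✓ 011100✓ 011101✓ 100000✓ 101011✓ 101100✓ 101101✓ 101110✓ 110000✓ 110001✓ 110010✓ 110101✓ 110110✓ 111001✓ 111100✓ 111101✓ 111110✓
Round 1: -00000 -01011 -01101✓ -10101✓ -11100✓ -11101✓ 0-1011 0-1101✓ 00-000 000-00 00000- 0001-0 00011- 01-011 01-101✓ 01110-✓ 1-0000 1-1100✓ 1-1101✓ 1-1110✓ 1011-0✓ 10110-✓ 11-001✓ 11-101✓ 11-110 110-01✓ 110-10 1100-0 11000- 111-01✓ 1111-0✓ 11110-✓
Round 2: --1101 -1-101 -1110- 1-11-0 1-110- 11--01
PIs = {--1101, -00000, -01011, -1-101, -1110-, 0-1011, 00-000, 000-00, 00000-, 0001-0, 00011-, 01-011, 1-0000, 1-11-0, 1-110-, 11--01, 11-110, 110-10, 1100-0, 11000-}
Coverage chart:
  m0: -00000,00-000,000-00,00000-
  m1: 00000- ←essential
  m4: 000-00,0001-0
  m7: 00011- ←essential
  m8: 00-000 ←essential
  m11: -01011,0-1011
  m13: --1101 ←essential
  m19: 01-011 ←essential
  m21: -1-101 ←essential
  m27: 0-1011,01-011
  m28: -1110- ←essential
  m32: -00000,1-0000
  m43: -01011 ←essential
  m44: 1-11-0,1-110-
  m45: --1101,1-110-
  m46: 1-11-0 ←essential
  m48: 1-0000,1100-0,11000-
  m50: 110-10,1100-0
  m53: -1-101,11--01
  m54: 11-110,110-10
  m57: 11--01 ←essential
  m60: -1110-,1-11-0,1-110-
  m62: 1-11-0,11-110
Essential: --1101, -01011, -1-101, -1110-, 00-000, 00000-, 00011-, 01-011, 1-11-0, 11--01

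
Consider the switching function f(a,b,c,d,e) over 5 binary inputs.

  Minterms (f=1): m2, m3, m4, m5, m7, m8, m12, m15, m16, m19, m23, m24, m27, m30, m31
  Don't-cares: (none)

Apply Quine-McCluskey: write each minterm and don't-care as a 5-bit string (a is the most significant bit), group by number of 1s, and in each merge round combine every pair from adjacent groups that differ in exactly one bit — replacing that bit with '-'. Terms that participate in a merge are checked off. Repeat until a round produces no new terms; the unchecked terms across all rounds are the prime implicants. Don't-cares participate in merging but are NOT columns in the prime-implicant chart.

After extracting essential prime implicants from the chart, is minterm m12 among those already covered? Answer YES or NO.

NO

[col 0] 00010*, 00011*, 00100*, 00101*, 00111*, 01000*, 01100*, 01111*, 10000*, 10011*, 10111*, 11000*, 11011*, 11110*, 11111*
[col 1] -0011*, -0111*, -1000, -1111*, 0-100, 0-111*, 00-11*, 0001-, 001-1, 0010-, 01-00, 1-000, 1-011*, 1-111*, 10-11*, 11-11*, 1111-
[col 2] --111, -0-11, 1--11
Prime implicants: --111, -0-11, -1000, 0-100, 0001-, 001-1, 0010-, 01-00, 1--11, 1-000, 1111-
PI chart (minterm → PIs covering it):
  2 | 0001-  (sole → essential)
  3 | -0-11,0001-
  4 | 0-100,0010-
  5 | 001-1,0010-
  7 | --111,-0-11,001-1
  8 | -1000,01-00
  12 | 0-100,01-00
  15 | --111  (sole → essential)
  16 | 1-000  (sole → essential)
  19 | -0-11,1--11
  23 | --111,-0-11,1--11
  24 | -1000,1-000
  27 | 1--11  (sole → essential)
  30 | 1111-  (sole → essential)
  31 | --111,1--11,1111-
Essential prime implicants: --111, 0001-, 1--11, 1-000, 1111-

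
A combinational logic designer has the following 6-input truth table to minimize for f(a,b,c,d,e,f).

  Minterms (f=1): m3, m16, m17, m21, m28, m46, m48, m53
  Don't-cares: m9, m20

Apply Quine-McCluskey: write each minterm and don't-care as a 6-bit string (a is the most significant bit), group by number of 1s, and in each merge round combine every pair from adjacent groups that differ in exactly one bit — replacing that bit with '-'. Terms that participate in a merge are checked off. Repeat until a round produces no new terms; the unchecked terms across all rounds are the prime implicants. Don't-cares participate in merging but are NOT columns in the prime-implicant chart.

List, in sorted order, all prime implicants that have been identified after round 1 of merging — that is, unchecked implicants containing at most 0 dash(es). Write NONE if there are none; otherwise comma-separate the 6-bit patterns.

000011, 001001, 101110

Round 0: 000011 001001 010000✓ 010001✓ 010100✓ 010101✓ 011100✓ 101110 110000✓ 110101✓
Round 1: -10000 -10101 01-100 010-00✓ 010-01✓ 01000-✓ 01010-✓
Round 2: 010-0-
PIs = {-10000, -10101, 000011, 001001, 01-100, 010-0-, 101110}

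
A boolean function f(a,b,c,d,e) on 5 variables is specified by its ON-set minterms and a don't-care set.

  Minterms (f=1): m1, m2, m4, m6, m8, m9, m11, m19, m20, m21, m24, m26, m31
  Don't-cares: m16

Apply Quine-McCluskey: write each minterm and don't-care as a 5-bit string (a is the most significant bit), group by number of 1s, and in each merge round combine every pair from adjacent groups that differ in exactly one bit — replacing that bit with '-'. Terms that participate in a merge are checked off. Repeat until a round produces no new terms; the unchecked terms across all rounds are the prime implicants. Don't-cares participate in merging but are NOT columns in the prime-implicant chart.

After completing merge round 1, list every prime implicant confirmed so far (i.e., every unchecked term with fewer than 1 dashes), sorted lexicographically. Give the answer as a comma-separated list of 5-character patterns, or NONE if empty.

size-2^0 implicants → 00001(✓)  00010(✓)  00100(✓)  00110(✓)  01000(✓)  01001(✓)  01011(✓)  10000(✓)  10011  10100(✓)  10101(✓)  11000(✓)  11010(✓)  11111
size-2^1 implicants → -0100  -1000  0-001  00-10  001-0  010-1  0100-  1-000  10-00  1010-  110-0
Unchecked terms (primes): -0100, -1000, 0-001, 00-10, 001-0, 010-1, 0100-, 1-000, 10-00, 10011, 1010-, 110-0, 11111

10011, 11111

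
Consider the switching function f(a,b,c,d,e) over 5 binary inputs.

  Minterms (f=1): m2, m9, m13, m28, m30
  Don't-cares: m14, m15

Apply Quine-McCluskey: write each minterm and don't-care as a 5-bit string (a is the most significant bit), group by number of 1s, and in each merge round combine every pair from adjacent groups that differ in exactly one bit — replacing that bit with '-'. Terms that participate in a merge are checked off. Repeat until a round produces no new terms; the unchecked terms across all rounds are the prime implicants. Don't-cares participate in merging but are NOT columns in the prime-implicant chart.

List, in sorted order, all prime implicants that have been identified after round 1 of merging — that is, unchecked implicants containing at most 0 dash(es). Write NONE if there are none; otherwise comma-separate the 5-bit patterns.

00010

Round 0: 00010 01001✓ 01101✓ 01110✓ 01111✓ 11100✓ 11110✓
Round 1: -1110 01-01 011-1 0111- 111-0
PIs = {-1110, 00010, 01-01, 011-1, 0111-, 111-0}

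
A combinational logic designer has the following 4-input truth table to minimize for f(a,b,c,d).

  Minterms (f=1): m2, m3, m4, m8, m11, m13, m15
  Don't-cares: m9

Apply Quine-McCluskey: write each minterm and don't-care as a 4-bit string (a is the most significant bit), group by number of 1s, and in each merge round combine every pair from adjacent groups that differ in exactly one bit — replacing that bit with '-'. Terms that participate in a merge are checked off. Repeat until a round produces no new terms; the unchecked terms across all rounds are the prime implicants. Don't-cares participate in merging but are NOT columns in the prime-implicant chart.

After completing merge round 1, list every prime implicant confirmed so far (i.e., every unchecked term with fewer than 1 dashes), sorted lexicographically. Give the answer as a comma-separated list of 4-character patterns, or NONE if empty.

0100

[col 0] 0010*, 0011*, 0100, 1000*, 1001*, 1011*, 1101*, 1111*
[col 1] -011, 001-, 1-01*, 1-11*, 10-1*, 100-, 11-1*
[col 2] 1--1
Prime implicants: -011, 001-, 0100, 1--1, 100-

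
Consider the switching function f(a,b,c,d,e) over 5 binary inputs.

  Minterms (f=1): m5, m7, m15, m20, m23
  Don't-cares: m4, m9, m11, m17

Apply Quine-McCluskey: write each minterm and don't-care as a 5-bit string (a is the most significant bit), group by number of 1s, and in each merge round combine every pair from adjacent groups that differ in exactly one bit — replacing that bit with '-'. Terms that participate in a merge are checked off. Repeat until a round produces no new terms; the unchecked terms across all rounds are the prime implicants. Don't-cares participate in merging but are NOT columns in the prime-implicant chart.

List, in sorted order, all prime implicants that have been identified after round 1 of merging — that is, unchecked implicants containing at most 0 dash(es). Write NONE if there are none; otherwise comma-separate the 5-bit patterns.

10001

[col 0] 00100*, 00101*, 00111*, 01001*, 01011*, 01111*, 10001, 10100*, 10111*
[col 1] -0100, -0111, 0-111, 001-1, 0010-, 01-11, 010-1
Prime implicants: -0100, -0111, 0-111, 001-1, 0010-, 01-11, 010-1, 10001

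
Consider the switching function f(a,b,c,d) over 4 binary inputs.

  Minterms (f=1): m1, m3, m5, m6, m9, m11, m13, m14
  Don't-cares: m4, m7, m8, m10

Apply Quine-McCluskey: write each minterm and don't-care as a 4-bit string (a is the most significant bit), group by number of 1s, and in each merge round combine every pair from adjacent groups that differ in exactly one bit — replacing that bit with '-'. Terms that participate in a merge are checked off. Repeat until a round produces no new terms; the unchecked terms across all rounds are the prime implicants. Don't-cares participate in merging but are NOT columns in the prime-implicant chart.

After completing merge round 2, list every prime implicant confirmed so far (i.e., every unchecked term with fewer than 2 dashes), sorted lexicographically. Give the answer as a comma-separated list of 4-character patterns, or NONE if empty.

-110, 1-10

Round 0: 0001✓ 0011✓ 0100✓ 0101✓ 0110✓ 0111✓ 1000✓ 1001✓ 1010✓ 1011✓ 1101✓ 1110✓
Round 1: -001✓ -011✓ -101✓ -110 0-01✓ 0-11✓ 00-1✓ 01-0✓ 01-1✓ 010-✓ 011-✓ 1-01✓ 1-10 10-0✓ 10-1✓ 100-✓ 101-✓
Round 2: --01 -0-1 0--1 01-- 10--
PIs = {--01, -0-1, -110, 0--1, 01--, 1-10, 10--}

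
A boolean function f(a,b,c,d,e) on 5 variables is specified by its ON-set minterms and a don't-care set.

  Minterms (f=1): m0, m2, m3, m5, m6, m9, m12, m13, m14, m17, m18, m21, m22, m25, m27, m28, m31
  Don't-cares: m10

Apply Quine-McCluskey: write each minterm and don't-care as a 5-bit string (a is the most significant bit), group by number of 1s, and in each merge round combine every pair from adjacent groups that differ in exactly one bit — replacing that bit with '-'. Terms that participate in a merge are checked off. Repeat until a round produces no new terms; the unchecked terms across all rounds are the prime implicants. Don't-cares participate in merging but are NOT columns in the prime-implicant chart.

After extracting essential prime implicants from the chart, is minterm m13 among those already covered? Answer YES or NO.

NO

Round 0: 00000✓ 00010✓ 00011✓ 00101✓ 00110✓ 01001✓ 01010✓ 01100✓ 01101✓ 01110✓ 10001✓ 10010✓ 10101✓ 10110✓ 11001✓ 11011✓ 11100✓ 11111✓
Round 1: -0010✓ -0101 -0110✓ -1001 -1100 0-010✓ 0-101 0-110✓ 00-10✓ 000-0 0001- 01-01 01-10✓ 011-0 0110- 1-001 10-01 10-10✓ 11-11 110-1
Round 2: -0-10 0--10
PIs = {-0-10, -0101, -1001, -1100, 0--10, 0-101, 000-0, 0001-, 01-01, 011-0, 0110-, 1-001, 10-01, 11-11, 110-1}
Coverage chart:
  m0: 000-0 ←essential
  m2: -0-10,0--10,000-0,0001-
  m3: 0001- ←essential
  m5: -0101,0-101
  m6: -0-10,0--10
  m9: -1001,01-01
  m12: -1100,011-0,0110-
  m13: 0-101,01-01,0110-
  m14: 0--10,011-0
  m17: 1-001,10-01
  m18: -0-10 ←essential
  m21: -0101,10-01
  m22: -0-10 ←essential
  m25: -1001,1-001,110-1
  m27: 11-11,110-1
  m28: -1100 ←essential
  m31: 11-11 ←essential
Essential: -0-10, -1100, 000-0, 0001-, 11-11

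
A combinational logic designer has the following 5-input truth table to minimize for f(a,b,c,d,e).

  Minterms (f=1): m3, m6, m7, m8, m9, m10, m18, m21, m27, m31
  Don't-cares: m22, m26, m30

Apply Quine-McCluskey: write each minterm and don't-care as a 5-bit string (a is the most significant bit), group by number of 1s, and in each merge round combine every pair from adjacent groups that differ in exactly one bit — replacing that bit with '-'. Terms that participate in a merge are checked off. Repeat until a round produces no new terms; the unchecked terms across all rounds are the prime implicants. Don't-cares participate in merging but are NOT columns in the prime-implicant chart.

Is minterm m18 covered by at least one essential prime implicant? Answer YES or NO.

YES

[col 0] 00011*, 00110*, 00111*, 01000*, 01001*, 01010*, 10010*, 10101, 10110*, 11010*, 11011*, 11110*, 11111*
[col 1] -0110, -1010, 00-11, 0011-, 010-0, 0100-, 1-010*, 1-110*, 10-10*, 11-10*, 11-11*, 1101-*, 1111-*
[col 2] 1--10, 11-1-
Prime implicants: -0110, -1010, 00-11, 0011-, 010-0, 0100-, 1--10, 10101, 11-1-
PI chart (minterm → PIs covering it):
  3 | 00-11  (sole → essential)
  6 | -0110,0011-
  7 | 00-11,0011-
  8 | 010-0,0100-
  9 | 0100-  (sole → essential)
  10 | -1010,010-0
  18 | 1--10  (sole → essential)
  21 | 10101  (sole → essential)
  27 | 11-1-  (sole → essential)
  31 | 11-1-  (sole → essential)
Essential prime implicants: 00-11, 0100-, 1--10, 10101, 11-1-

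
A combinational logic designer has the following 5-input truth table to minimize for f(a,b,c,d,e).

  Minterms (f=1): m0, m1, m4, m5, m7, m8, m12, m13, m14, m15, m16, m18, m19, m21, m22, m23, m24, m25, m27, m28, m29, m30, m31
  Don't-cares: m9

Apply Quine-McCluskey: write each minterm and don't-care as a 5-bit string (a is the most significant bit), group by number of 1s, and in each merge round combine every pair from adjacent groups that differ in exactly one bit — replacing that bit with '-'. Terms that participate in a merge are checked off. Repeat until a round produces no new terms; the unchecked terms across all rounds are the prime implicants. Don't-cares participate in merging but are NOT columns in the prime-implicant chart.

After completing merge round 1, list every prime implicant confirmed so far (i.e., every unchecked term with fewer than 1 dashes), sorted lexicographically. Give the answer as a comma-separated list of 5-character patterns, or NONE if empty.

NONE

[col 0] 00000*, 00001*, 00100*, 00101*, 00111*, 01000*, 01001*, 01100*, 01101*, 01110*, 01111*, 10000*, 10010*, 10011*, 10101*, 10110*, 10111*, 11000*, 11001*, 11011*, 11100*, 11101*, 11110*, 11111*
[col 1] -0000*, -0101*, -0111*, -1000*, -1001*, -1100*, -1101*, -1110*, -1111*, 0-000*, 0-001*, 0-100*, 0-101*, 0-111*, 00-00*, 00-01*, 0000-*, 001-1*, 0010-*, 01-00*, 01-01*, 0100-*, 011-0*, 011-1*, 0110-*, 0111-*, 1-000*, 1-011*, 1-101*, 1-110*, 1-111*, 10-10*, 10-11*, 100-0, 1001-*, 101-1*, 1011-*, 11-00*, 11-01*, 11-11*, 110-1*, 1100-*, 111-0*, 111-1*, 1110-*, 1111-*
[col 2] --000, --101*, --111*, -01-1*, -1-00*, -1-01*, -100-*, -11-0*, -11-1*, -110-*, -111-*, 0--00*, 0--01*, 0-00-*, 0-1-1*, 0-10-*, 00-0-*, 01-0-*, 011--*, 1--11, 1-1-1*, 1-11-, 10-1-, 11--1, 11-0-*, 111--*
[col 3] --1-1, -1-0-, -11--, 0--0-
Prime implicants: --000, --1-1, -1-0-, -11--, 0--0-, 1--11, 1-11-, 10-1-, 100-0, 11--1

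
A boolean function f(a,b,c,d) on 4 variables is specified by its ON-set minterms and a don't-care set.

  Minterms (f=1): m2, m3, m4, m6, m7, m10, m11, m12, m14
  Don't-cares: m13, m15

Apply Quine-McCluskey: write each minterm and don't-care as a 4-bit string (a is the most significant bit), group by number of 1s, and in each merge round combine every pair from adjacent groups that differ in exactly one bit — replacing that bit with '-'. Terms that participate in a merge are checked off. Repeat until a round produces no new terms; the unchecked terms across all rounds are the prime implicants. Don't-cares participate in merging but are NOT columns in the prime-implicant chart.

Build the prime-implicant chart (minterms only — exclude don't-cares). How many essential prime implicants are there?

[col 0] 0010*, 0011*, 0100*, 0110*, 0111*, 1010*, 1011*, 1100*, 1101*, 1110*, 1111*
[col 1] -010*, -011*, -100*, -110*, -111*, 0-10*, 0-11*, 001-*, 01-0*, 011-*, 1-10*, 1-11*, 101-*, 11-0*, 11-1*, 110-*, 111-*
[col 2] --10*, --11*, -01-*, -1-0, -11-*, 0-1-*, 1-1-*, 11--
[col 3] --1-
Prime implicants: --1-, -1-0, 11--
PI chart (minterm → PIs covering it):
  2 | --1-  (sole → essential)
  3 | --1-  (sole → essential)
  4 | -1-0  (sole → essential)
  6 | --1-,-1-0
  7 | --1-  (sole → essential)
  10 | --1-  (sole → essential)
  11 | --1-  (sole → essential)
  12 | -1-0,11--
  14 | --1-,-1-0,11--
Essential prime implicants: --1-, -1-0

2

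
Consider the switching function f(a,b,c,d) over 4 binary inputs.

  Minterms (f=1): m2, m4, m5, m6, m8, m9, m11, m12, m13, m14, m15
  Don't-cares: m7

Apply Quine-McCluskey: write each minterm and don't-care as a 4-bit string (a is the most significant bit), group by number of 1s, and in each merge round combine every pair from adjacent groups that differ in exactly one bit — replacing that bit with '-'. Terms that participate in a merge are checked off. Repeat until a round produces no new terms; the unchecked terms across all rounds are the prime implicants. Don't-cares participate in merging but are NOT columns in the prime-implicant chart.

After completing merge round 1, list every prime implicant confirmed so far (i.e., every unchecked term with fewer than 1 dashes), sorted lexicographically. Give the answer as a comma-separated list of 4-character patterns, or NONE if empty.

NONE

[col 0] 0010*, 0100*, 0101*, 0110*, 0111*, 1000*, 1001*, 1011*, 1100*, 1101*, 1110*, 1111*
[col 1] -100*, -101*, -110*, -111*, 0-10, 01-0*, 01-1*, 010-*, 011-*, 1-00*, 1-01*, 1-11*, 10-1*, 100-*, 11-0*, 11-1*, 110-*, 111-*
[col 2] -1-0*, -1-1*, -10-*, -11-*, 01--*, 1--1, 1-0-, 11--*
[col 3] -1--
Prime implicants: -1--, 0-10, 1--1, 1-0-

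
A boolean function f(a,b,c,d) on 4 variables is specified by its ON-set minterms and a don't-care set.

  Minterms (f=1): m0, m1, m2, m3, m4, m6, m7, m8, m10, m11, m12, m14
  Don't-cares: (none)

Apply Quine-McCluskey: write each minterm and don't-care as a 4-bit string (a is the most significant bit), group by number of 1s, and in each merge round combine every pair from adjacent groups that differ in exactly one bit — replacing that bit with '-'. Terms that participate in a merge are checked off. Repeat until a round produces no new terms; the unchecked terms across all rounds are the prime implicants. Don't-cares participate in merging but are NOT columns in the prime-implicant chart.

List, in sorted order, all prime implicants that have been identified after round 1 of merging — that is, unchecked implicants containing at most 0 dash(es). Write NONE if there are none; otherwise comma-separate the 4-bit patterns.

[col 0] 0000*, 0001*, 0010*, 0011*, 0100*, 0110*, 0111*, 1000*, 1010*, 1011*, 1100*, 1110*
[col 1] -000*, -010*, -011*, -100*, -110*, 0-00*, 0-10*, 0-11*, 00-0*, 00-1*, 000-*, 001-*, 01-0*, 011-*, 1-00*, 1-10*, 10-0*, 101-*, 11-0*
[col 2] --00*, --10*, -0-0*, -01-, -1-0*, 0--0*, 0-1-, 00--, 1--0*
[col 3] ---0
Prime implicants: ---0, -01-, 0-1-, 00--

NONE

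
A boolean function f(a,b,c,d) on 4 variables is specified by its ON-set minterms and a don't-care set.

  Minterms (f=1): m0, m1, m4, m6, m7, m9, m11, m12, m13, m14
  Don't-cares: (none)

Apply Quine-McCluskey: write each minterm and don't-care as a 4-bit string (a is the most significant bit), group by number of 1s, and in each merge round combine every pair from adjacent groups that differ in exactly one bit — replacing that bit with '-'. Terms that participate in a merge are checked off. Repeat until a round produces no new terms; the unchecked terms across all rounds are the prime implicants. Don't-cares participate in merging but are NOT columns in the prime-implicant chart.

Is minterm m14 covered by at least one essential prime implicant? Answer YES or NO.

YES

[col 0] 0000*, 0001*, 0100*, 0110*, 0111*, 1001*, 1011*, 1100*, 1101*, 1110*
[col 1] -001, -100*, -110*, 0-00, 000-, 01-0*, 011-, 1-01, 10-1, 11-0*, 110-
[col 2] -1-0
Prime implicants: -001, -1-0, 0-00, 000-, 011-, 1-01, 10-1, 110-
PI chart (minterm → PIs covering it):
  0 | 0-00,000-
  1 | -001,000-
  4 | -1-0,0-00
  6 | -1-0,011-
  7 | 011-  (sole → essential)
  9 | -001,1-01,10-1
  11 | 10-1  (sole → essential)
  12 | -1-0,110-
  13 | 1-01,110-
  14 | -1-0  (sole → essential)
Essential prime implicants: -1-0, 011-, 10-1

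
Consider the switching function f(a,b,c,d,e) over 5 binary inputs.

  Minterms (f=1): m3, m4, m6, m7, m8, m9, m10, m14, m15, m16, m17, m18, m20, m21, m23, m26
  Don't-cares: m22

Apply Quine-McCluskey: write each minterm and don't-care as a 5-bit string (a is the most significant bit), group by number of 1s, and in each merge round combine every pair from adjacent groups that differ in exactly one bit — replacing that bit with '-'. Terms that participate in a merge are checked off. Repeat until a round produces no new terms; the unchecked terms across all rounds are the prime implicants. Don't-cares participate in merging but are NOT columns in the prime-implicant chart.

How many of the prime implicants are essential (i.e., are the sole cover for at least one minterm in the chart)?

[col 0] 00011*, 00100*, 00110*, 00111*, 01000*, 01001*, 01010*, 01110*, 01111*, 10000*, 10001*, 10010*, 10100*, 10101*, 10110*, 10111*, 11010*
[col 1] -0100*, -0110*, -0111*, -1010, 0-110*, 0-111*, 00-11, 001-0*, 0011-*, 01-10, 010-0, 0100-, 0111-*, 1-010, 10-00*, 10-01*, 10-10*, 100-0*, 1000-*, 101-0*, 101-1*, 1010-*, 1011-*
[col 2] -01-0, -011-, 0-11-, 10--0, 10-0-, 101--
Prime implicants: -01-0, -011-, -1010, 0-11-, 00-11, 01-10, 010-0, 0100-, 1-010, 10--0, 10-0-, 101--
PI chart (minterm → PIs covering it):
  3 | 00-11  (sole → essential)
  4 | -01-0  (sole → essential)
  6 | -01-0,-011-,0-11-
  7 | -011-,0-11-,00-11
  8 | 010-0,0100-
  9 | 0100-  (sole → essential)
  10 | -1010,01-10,010-0
  14 | 0-11-,01-10
  15 | 0-11-  (sole → essential)
  16 | 10--0,10-0-
  17 | 10-0-  (sole → essential)
  18 | 1-010,10--0
  20 | -01-0,10--0,10-0-,101--
  21 | 10-0-,101--
  23 | -011-,101--
  26 | -1010,1-010
Essential prime implicants: -01-0, 0-11-, 00-11, 0100-, 10-0-

5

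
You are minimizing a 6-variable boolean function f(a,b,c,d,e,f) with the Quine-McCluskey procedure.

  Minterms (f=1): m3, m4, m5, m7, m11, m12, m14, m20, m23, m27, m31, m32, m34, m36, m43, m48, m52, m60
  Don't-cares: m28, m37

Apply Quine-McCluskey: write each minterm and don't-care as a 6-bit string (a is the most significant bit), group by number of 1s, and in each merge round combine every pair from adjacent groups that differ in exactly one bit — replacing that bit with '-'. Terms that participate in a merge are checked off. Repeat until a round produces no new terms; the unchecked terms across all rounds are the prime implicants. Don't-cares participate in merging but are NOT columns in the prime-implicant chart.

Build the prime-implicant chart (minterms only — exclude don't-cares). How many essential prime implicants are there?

5

[col 0] 000011*, 000100*, 000101*, 000111*, 001011*, 001100*, 001110*, 010100*, 010111*, 011011*, 011100*, 011111*, 100000*, 100010*, 100100*, 100101*, 101011*, 110000*, 110100*, 111100*
[col 1] -00100*, -00101*, -01011, -10100*, -11100*, 0-0100*, 0-0111, 0-1011, 0-1100*, 00-011, 00-100*, 000-11, 0001-1, 00010-*, 0011-0, 01-100*, 01-111, 011-11, 1-0000*, 1-0100*, 100-00*, 1000-0, 10010-*, 11-100*, 110-00*
[col 2] --0100, -0010-, -1-100, 0--100, 1-0-00
Prime implicants: --0100, -0010-, -01011, -1-100, 0--100, 0-0111, 0-1011, 00-011, 000-11, 0001-1, 0011-0, 01-111, 011-11, 1-0-00, 1000-0
PI chart (minterm → PIs covering it):
  3 | 00-011,000-11
  4 | --0100,-0010-,0--100
  5 | -0010-,0001-1
  7 | 0-0111,000-11,0001-1
  11 | -01011,0-1011,00-011
  12 | 0--100,0011-0
  14 | 0011-0  (sole → essential)
  20 | --0100,-1-100,0--100
  23 | 0-0111,01-111
  27 | 0-1011,011-11
  31 | 01-111,011-11
  32 | 1-0-00,1000-0
  34 | 1000-0  (sole → essential)
  36 | --0100,-0010-,1-0-00
  43 | -01011  (sole → essential)
  48 | 1-0-00  (sole → essential)
  52 | --0100,-1-100,1-0-00
  60 | -1-100  (sole → essential)
Essential prime implicants: -01011, -1-100, 0011-0, 1-0-00, 1000-0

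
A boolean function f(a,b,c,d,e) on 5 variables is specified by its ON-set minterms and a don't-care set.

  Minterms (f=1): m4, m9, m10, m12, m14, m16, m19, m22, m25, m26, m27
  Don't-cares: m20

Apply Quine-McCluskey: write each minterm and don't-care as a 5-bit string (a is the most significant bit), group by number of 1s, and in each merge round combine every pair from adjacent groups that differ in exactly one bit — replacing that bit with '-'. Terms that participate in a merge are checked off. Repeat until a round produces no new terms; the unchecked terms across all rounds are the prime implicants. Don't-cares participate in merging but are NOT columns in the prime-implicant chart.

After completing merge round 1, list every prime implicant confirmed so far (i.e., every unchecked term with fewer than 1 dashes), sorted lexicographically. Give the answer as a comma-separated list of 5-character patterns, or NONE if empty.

NONE

[col 0] 00100*, 01001*, 01010*, 01100*, 01110*, 10000*, 10011*, 10100*, 10110*, 11001*, 11010*, 11011*
[col 1] -0100, -1001, -1010, 0-100, 01-10, 011-0, 1-011, 10-00, 101-0, 110-1, 1101-
Prime implicants: -0100, -1001, -1010, 0-100, 01-10, 011-0, 1-011, 10-00, 101-0, 110-1, 1101-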